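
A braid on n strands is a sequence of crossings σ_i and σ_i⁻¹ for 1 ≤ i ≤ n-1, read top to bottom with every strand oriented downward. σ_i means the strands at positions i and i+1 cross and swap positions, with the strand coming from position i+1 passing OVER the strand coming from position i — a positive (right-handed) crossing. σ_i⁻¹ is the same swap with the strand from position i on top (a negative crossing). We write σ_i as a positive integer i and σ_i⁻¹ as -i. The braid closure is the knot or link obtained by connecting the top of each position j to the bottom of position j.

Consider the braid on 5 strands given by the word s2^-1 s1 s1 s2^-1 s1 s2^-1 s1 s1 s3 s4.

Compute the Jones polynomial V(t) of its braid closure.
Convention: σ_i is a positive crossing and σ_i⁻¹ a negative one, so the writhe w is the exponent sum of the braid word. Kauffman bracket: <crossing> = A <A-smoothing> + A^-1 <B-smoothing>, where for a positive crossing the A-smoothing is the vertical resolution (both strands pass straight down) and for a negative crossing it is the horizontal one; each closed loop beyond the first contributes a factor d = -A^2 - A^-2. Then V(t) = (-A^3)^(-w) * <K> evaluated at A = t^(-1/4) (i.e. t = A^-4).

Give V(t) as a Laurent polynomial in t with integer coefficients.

-t^6 + 3*t^5 - 5*t^4 + 6*t^3 - 6*t^2 + 6*t - 4 + 3*t^-1 - t^-2

Derivation:
The presented braid s2^-1 s1 s1 s2^-1 s1 s2^-1 s1 s1 s3 s4 on 5 strands reduces by inverse Markov moves (closure unchanged at each step):
  Destabilize: the word has the form β·s4 where s4 occurs only as the final letter (β ∈ B_4); drop it and the last strand → 4 strands.
  Destabilize: the word has the form β·s3 where s3 occurs only as the final letter (β ∈ B_3); drop it and the last strand → 3 strands.
Reduced to β = s2^-1 s1 s1 s2^-1 s1 s2^-1 s1 s1 on 3 strands, 8 crossings.
Compute on β:
Braid: s2^-1 s1 s1 s2^-1 s1 s2^-1 s1 s1 on 3 strands, 8 crossings.
Writhe w = (#positive) - (#negative) = 5 - 3 = 2.
Computing the Kauffman bracket via state sum. There are 2^8 = 256 states.
Each crossing splits two ways (0=vertical, 1=horizontal). The state's weight is A^(#A-smoothings - #B-smoothings) * d^(loops - 1).
Tabulate the states by total A-exponent and number of loops L (A-exp: L × count):
  A^8: L=4 ×1
  A^6: L=3 ×8
  A^4: L=2 ×26, L=4 ×2
  A^2: L=1 ×35, L=3 ×21
  A^0: L=2 ×63, L=4 ×7
  A^-2: L=3 ×55, L=5 ×1
  A^-4: L=4 ×28
  A^-6: L=5 ×8
  A^-8: L=6 ×1
Each group contributes A^e * Σ count * d^(L-1):
Powers of d = -A^2 - A^-2: d^2 = A^4 + 2 + A^-4; d^3 = -A^6 - 3*A^2 - 3*A^-2 - A^-6; d^4 = A^8 + 4*A^4 + 6 + 4*A^-4 + A^-8; d^5 = -A^10 - 5*A^6 - 10*A^2 - 10*A^-2 - 5*A^-6 - A^-10.
  A^8 * (d^3) = -A^14 - 3*A^10 - 3*A^6 - A^2
  A^6 * (8*d^2) = 8*A^10 + 16*A^6 + 8*A^2
  A^4 * (26*d + 2*d^3) = -2*A^10 - 32*A^6 - 32*A^2 - 2*A^-2
  A^2 * (35 + 21*d^2) = 21*A^6 + 77*A^2 + 21*A^-2
  A^0 * (63*d + 7*d^3) = -7*A^6 - 84*A^2 - 84*A^-2 - 7*A^-6
  A^-2 * (55*d^2 + d^4) = A^6 + 59*A^2 + 116*A^-2 + 59*A^-6 + A^-10
  A^-4 * (28*d^3) = -28*A^2 - 84*A^-2 - 84*A^-6 - 28*A^-10
  A^-6 * (8*d^4) = 8*A^2 + 32*A^-2 + 48*A^-6 + 32*A^-10 + 8*A^-14
  A^-8 * (d^5) = -A^2 - 5*A^-2 - 10*A^-6 - 10*A^-10 - 5*A^-14 - A^-18
Summing the groups: <K> = -A^14 + 3*A^10 - 4*A^6 + 6*A^2 - 6*A^-2 + 6*A^-6 - 5*A^-10 + 3*A^-14 - A^-18
Normalise by the writhe: (-A^3)^(-w) = (-A^3)^(-2) = A^-6, so f(A) = A^-6 * <K> = -A^8 + 3*A^4 - 4 + 6*A^-4 - 6*A^-8 + 6*A^-12 - 5*A^-16 + 3*A^-20 - A^-24.
Substitute A = t^(-1/4), i.e. A^e → t^(-e/4): V(t) = -t^6 + 3*t^5 - 5*t^4 + 6*t^3 - 6*t^2 + 6*t - 4 + 3*t^-1 - t^-2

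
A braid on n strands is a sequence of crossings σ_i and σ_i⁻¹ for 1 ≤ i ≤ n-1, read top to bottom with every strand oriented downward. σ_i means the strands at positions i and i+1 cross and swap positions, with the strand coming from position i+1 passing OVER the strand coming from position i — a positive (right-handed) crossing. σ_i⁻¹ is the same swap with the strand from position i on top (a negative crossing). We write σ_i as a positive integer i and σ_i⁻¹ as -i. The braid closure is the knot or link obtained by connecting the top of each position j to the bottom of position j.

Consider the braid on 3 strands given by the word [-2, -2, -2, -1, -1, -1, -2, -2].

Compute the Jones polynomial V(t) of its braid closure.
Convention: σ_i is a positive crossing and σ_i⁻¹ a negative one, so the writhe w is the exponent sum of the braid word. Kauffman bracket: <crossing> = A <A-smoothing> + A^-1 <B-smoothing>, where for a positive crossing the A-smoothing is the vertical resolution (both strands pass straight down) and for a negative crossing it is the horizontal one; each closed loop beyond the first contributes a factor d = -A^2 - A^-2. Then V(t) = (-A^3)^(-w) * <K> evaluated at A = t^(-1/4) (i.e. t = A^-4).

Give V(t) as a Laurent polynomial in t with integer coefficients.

t^-3 + 2*t^-5 - 2*t^-6 + 2*t^-7 - 3*t^-8 + 2*t^-9 - 2*t^-10 + t^-11

Derivation:
Braid: s2^-1 s2^-1 s2^-1 s1^-1 s1^-1 s1^-1 s2^-1 s2^-1 on 3 strands, 8 crossings.
Writhe w = (#positive) - (#negative) = 0 - 8 = -8.
Enumerate smoothing states for the bracket polynomial. There are 2^8 = 256 states.
For each crossing: s=0 is the vertical smoothing, s=1 horizontal. Crossing k contributes A^(sign_k * (1 - 2*s_k)); loop factor d = -A^2 - A^-2.
Tabulate the states by total A-exponent and number of loops L (A-exp: L × count):
  A^8: L=7 ×1
  A^6: L=6 ×8
  A^4: L=5 ×28
  A^2: L=4 ×55, L=6 ×1
  A^0: L=3 ×65, L=5 ×5
  A^-2: L=2 ×45, L=4 ×11
  A^-4: L=1 ×15, L=3 ×13
  A^-6: L=2 ×8
  A^-8: L=3 ×1
Each group contributes A^e * Σ count * d^(L-1):
Powers of d = -A^2 - A^-2: d^2 = A^4 + 2 + A^-4; d^3 = -A^6 - 3*A^2 - 3*A^-2 - A^-6; d^4 = A^8 + 4*A^4 + 6 + 4*A^-4 + A^-8; d^5 = -A^10 - 5*A^6 - 10*A^2 - 10*A^-2 - 5*A^-6 - A^-10; d^6 = A^12 + 6*A^8 + 15*A^4 + 20 + 15*A^-4 + 6*A^-8 + A^-12.
  A^8 * (d^6) = A^20 + 6*A^16 + 15*A^12 + 20*A^8 + 15*A^4 + 6 + A^-4
  A^6 * (8*d^5) = -8*A^16 - 40*A^12 - 80*A^8 - 80*A^4 - 40 - 8*A^-4
  A^4 * (28*d^4) = 28*A^12 + 112*A^8 + 168*A^4 + 112 + 28*A^-4
  A^2 * (55*d^3 + d^5) = -A^12 - 60*A^8 - 175*A^4 - 175 - 60*A^-4 - A^-8
  A^0 * (65*d^2 + 5*d^4) = 5*A^8 + 85*A^4 + 160 + 85*A^-4 + 5*A^-8
  A^-2 * (45*d + 11*d^3) = -11*A^4 - 78 - 78*A^-4 - 11*A^-8
  A^-4 * (15 + 13*d^2) = 13 + 41*A^-4 + 13*A^-8
  A^-6 * (8*d) = -8*A^-4 - 8*A^-8
  A^-8 * (d^2) = A^-4 + 2*A^-8 + A^-12
Summing the groups: <K> = A^20 - 2*A^16 + 2*A^12 - 3*A^8 + 2*A^4 - 2 + 2*A^-4 + A^-12
Normalise by the writhe: (-A^3)^(-w) = (-A^3)^(8) = A^24, so f(A) = A^24 * <K> = A^44 - 2*A^40 + 2*A^36 - 3*A^32 + 2*A^28 - 2*A^24 + 2*A^20 + A^12.
Substitute A = t^(-1/4), i.e. A^e → t^(-e/4): V(t) = t^-3 + 2*t^-5 - 2*t^-6 + 2*t^-7 - 3*t^-8 + 2*t^-9 - 2*t^-10 + t^-11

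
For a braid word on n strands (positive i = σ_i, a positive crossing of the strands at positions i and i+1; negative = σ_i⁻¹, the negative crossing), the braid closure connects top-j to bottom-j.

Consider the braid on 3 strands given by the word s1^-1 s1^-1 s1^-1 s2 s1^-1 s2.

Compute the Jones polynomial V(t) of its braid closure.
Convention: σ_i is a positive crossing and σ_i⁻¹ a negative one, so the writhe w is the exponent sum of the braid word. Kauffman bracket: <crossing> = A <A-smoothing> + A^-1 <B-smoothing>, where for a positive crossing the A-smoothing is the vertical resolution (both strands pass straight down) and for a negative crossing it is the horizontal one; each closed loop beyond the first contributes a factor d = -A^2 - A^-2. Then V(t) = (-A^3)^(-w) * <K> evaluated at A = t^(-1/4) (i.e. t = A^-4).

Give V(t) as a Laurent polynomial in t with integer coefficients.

Braid: s1^-1 s1^-1 s1^-1 s2 s1^-1 s2 on 3 strands, 6 crossings.
Writhe w = (#positive) - (#negative) = 2 - 4 = -2.
State-sum expansion of <K>. There are 2^6 = 64 states.
Each crossing splits two ways (0=vertical, 1=horizontal). The state's weight is A^(#A-smoothings - #B-smoothings) * d^(loops - 1).
Tabulate the states by total A-exponent and number of loops L (A-exp: L × count):
  A^6: L=5 ×1
  A^4: L=4 ×6
  A^2: L=3 ×15
  A^0: L=2 ×19, L=4 ×1
  A^-2: L=1 ×11, L=3 ×4
  A^-4: L=2 ×6
  A^-6: L=3 ×1
Each group contributes A^e * Σ count * d^(L-1):
Powers of d = -A^2 - A^-2: d^2 = A^4 + 2 + A^-4; d^3 = -A^6 - 3*A^2 - 3*A^-2 - A^-6; d^4 = A^8 + 4*A^4 + 6 + 4*A^-4 + A^-8.
  A^6 * (d^4) = A^14 + 4*A^10 + 6*A^6 + 4*A^2 + A^-2
  A^4 * (6*d^3) = -6*A^10 - 18*A^6 - 18*A^2 - 6*A^-2
  A^2 * (15*d^2) = 15*A^6 + 30*A^2 + 15*A^-2
  A^0 * (19*d + d^3) = -A^6 - 22*A^2 - 22*A^-2 - A^-6
  A^-2 * (11 + 4*d^2) = 4*A^2 + 19*A^-2 + 4*A^-6
  A^-4 * (6*d) = -6*A^-2 - 6*A^-6
  A^-6 * (d^2) = A^-2 + 2*A^-6 + A^-10
Summing the groups: <K> = A^14 - 2*A^10 + 2*A^6 - 2*A^2 + 2*A^-2 - A^-6 + A^-10
Normalise by the writhe: (-A^3)^(-w) = (-A^3)^(2) = A^6, so f(A) = A^6 * <K> = A^20 - 2*A^16 + 2*A^12 - 2*A^8 + 2*A^4 - 1 + A^-4.
Substitute A = t^(-1/4), i.e. A^e → t^(-e/4): V(t) = t - 1 + 2*t^-1 - 2*t^-2 + 2*t^-3 - 2*t^-4 + t^-5

Answer: t - 1 + 2*t^-1 - 2*t^-2 + 2*t^-3 - 2*t^-4 + t^-5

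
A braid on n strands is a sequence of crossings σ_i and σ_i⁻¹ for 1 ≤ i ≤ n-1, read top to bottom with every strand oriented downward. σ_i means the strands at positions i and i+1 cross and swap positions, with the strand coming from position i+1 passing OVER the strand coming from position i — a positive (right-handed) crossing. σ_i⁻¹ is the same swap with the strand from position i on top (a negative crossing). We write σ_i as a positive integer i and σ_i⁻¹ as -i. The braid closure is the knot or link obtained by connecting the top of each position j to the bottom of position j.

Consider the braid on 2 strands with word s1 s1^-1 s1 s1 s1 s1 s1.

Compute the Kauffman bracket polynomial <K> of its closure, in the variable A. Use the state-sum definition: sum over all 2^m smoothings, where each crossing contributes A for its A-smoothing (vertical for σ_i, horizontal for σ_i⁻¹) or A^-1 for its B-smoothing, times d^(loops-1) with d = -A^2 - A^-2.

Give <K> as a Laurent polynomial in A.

First cancel adjacent σ_i σ_i⁻¹ pairs (Reidemeister II — same braid, same closure): s1 s1^-1 s1 s1 s1 s1 s1 → s1 s1 s1 s1 s1.
Braid: s1 s1 s1 s1 s1 on 2 strands, 5 crossings.
Writhe w = (#positive) - (#negative) = 5 - 0 = 5.
Computing the Kauffman bracket via state sum. There are 2^5 = 32 states.
Each crossing splits two ways (0=vertical, 1=horizontal). The state's weight is A^(#A-smoothings - #B-smoothings) * d^(loops - 1).
  state 00000: A-exp=+5, loops=2, term = A^5 * d^1
  state 00001: A-exp=+3, loops=1, term = A^3 * d^0
  state 00010: A-exp=+3, loops=1, term = A^3 * d^0
  state 00011: A-exp=+1, loops=2, term = A^1 * d^1
  state 00100: A-exp=+3, loops=1, term = A^3 * d^0
  state 00101: A-exp=+1, loops=2, term = A^1 * d^1
  state 00110: A-exp=+1, loops=2, term = A^1 * d^1
  state 00111: A-exp=-1, loops=3, term = A^-1 * d^2
  state 01000: A-exp=+3, loops=1, term = A^3 * d^0
  state 01001: A-exp=+1, loops=2, term = A^1 * d^1
  state 01010: A-exp=+1, loops=2, term = A^1 * d^1
  state 01011: A-exp=-1, loops=3, term = A^-1 * d^2
  state 01100: A-exp=+1, loops=2, term = A^1 * d^1
  state 01101: A-exp=-1, loops=3, term = A^-1 * d^2
  state 01110: A-exp=-1, loops=3, term = A^-1 * d^2
  state 01111: A-exp=-3, loops=4, term = A^-3 * d^3
  state 10000: A-exp=+3, loops=1, term = A^3 * d^0
  state 10001: A-exp=+1, loops=2, term = A^1 * d^1
  state 10010: A-exp=+1, loops=2, term = A^1 * d^1
  state 10011: A-exp=-1, loops=3, term = A^-1 * d^2
  state 10100: A-exp=+1, loops=2, term = A^1 * d^1
  state 10101: A-exp=-1, loops=3, term = A^-1 * d^2
  state 10110: A-exp=-1, loops=3, term = A^-1 * d^2
  state 10111: A-exp=-3, loops=4, term = A^-3 * d^3
  state 11000: A-exp=+1, loops=2, term = A^1 * d^1
  state 11001: A-exp=-1, loops=3, term = A^-1 * d^2
  state 11010: A-exp=-1, loops=3, term = A^-1 * d^2
  state 11011: A-exp=-3, loops=4, term = A^-3 * d^3
  state 11100: A-exp=-1, loops=3, term = A^-1 * d^2
  state 11101: A-exp=-3, loops=4, term = A^-3 * d^3
  state 11110: A-exp=-3, loops=4, term = A^-3 * d^3
  state 11111: A-exp=-5, loops=5, term = A^-5 * d^4
Collect the terms by A-exponent (count of states per loop number):
Powers of d = -A^2 - A^-2: d^2 = A^4 + 2 + A^-4; d^3 = -A^6 - 3*A^2 - 3*A^-2 - A^-6; d^4 = A^8 + 4*A^4 + 6 + 4*A^-4 + A^-8.
  A^5 * (d) = -A^7 - A^3
  A^3 * (5) = 5*A^3
  A^1 * (10*d) = -10*A^3 - 10*A^-1
  A^-1 * (10*d^2) = 10*A^3 + 20*A^-1 + 10*A^-5
  A^-3 * (5*d^3) = -5*A^3 - 15*A^-1 - 15*A^-5 - 5*A^-9
  A^-5 * (d^4) = A^3 + 4*A^-1 + 6*A^-5 + 4*A^-9 + A^-13
Summing the groups: <K> = -A^7 - A^-1 + A^-5 - A^-9 + A^-13

Answer: -A^7 - A^-1 + A^-5 - A^-9 + A^-13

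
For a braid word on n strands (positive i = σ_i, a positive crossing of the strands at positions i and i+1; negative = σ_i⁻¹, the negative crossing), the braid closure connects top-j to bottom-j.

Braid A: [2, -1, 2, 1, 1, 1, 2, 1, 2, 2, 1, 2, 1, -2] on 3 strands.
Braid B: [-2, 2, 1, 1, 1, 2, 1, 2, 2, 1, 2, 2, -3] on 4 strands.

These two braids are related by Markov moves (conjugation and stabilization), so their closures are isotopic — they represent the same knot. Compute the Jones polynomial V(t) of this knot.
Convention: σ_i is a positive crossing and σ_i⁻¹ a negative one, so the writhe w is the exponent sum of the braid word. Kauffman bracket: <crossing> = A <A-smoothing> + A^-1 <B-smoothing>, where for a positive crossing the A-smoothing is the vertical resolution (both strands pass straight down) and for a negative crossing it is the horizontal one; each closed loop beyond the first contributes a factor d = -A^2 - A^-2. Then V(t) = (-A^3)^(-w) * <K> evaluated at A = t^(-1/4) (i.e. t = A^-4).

Markov-equivalent braids have isotopic closures, hence identical knot invariants. Strip the Markov moves from each word to reach a common short braid β, then compute V(t) once on β.
Braid A: s2 s1^-1 s2 s1 s1 s1 s2 s1 s2 s2 s1 s2 s1 s2^-1 on 3 strands reduces by inverse Markov moves (closure unchanged at each step):
  Deconjugate: the word is γ·β·γ⁻¹ with γ = s2 s1^-1 (prefix) and γ⁻¹ = s1 s2^-1 (suffix); strip both.
Reduced to β = s2 s1 s1 s1 s2 s1 s2 s2 s1 s2 on 3 strands, 10 crossings.
Braid B: s2^-1 s2 s1 s1 s1 s2 s1 s2 s2 s1 s2 s2 s3^-1 on 4 strands reduces by inverse Markov moves (closure unchanged at each step):
  Destabilize: the word has the form β·s3^-1 where s3^-1 occurs only as the final letter (β ∈ B_3); drop it and the last strand → 3 strands.
  Deconjugate: the word is γ·β·γ⁻¹ with γ = s2^-1 (prefix) and γ⁻¹ = s2 (suffix); strip both.
Reduced to β = s2 s1 s1 s1 s2 s1 s2 s2 s1 s2 on 3 strands, 10 crossings.
Both give the same β = s2 s1 s1 s1 s2 s1 s2 s2 s1 s2 on 3 strands, so one state sum suffices:
Braid: s2 s1 s1 s1 s2 s1 s2 s2 s1 s2 on 3 strands, 10 crossings.
Writhe w = (#positive) - (#negative) = 10 - 0 = 10.
State-sum expansion of <K>. There are 2^10 = 1024 states.
For each crossing: s=0 is the vertical smoothing, s=1 horizontal. Crossing k contributes A^(sign_k * (1 - 2*s_k)); loop factor d = -A^2 - A^-2.
Tabulate the states by total A-exponent and number of loops L (A-exp: L × count):
  A^10: L=3 ×1
  A^8: L=2 ×10
  A^6: L=1 ×25, L=3 ×20
  A^4: L=2 ×100, L=4 ×20
  A^2: L=1 ×36, L=3 ×164, L=5 ×10
  A^0: L=2 ×108, L=4 ×142, L=6 ×2
  A^-2: L=1 ×12, L=3 ×129, L=5 ×69
  A^-4: L=2 ×24, L=4 ×78, L=6 ×18
  A^-6: L=3 ×19, L=5 ×24, L=7 ×2
  A^-8: L=4 ×7, L=6 ×3
  A^-10: L=5 ×1
Each group contributes A^e * Σ count * d^(L-1):
Powers of d = -A^2 - A^-2: d^2 = A^4 + 2 + A^-4; d^3 = -A^6 - 3*A^2 - 3*A^-2 - A^-6; d^4 = A^8 + 4*A^4 + 6 + 4*A^-4 + A^-8; d^5 = -A^10 - 5*A^6 - 10*A^2 - 10*A^-2 - 5*A^-6 - A^-10; d^6 = A^12 + 6*A^8 + 15*A^4 + 20 + 15*A^-4 + 6*A^-8 + A^-12.
  A^10 * (d^2) = A^14 + 2*A^10 + A^6
  A^8 * (10*d) = -10*A^10 - 10*A^6
  A^6 * (25 + 20*d^2) = 20*A^10 + 65*A^6 + 20*A^2
  A^4 * (100*d + 20*d^3) = -20*A^10 - 160*A^6 - 160*A^2 - 20*A^-2
  A^2 * (36 + 164*d^2 + 10*d^4) = 10*A^10 + 204*A^6 + 424*A^2 + 204*A^-2 + 10*A^-6
  A^0 * (108*d + 142*d^3 + 2*d^5) = -2*A^10 - 152*A^6 - 554*A^2 - 554*A^-2 - 152*A^-6 - 2*A^-10
  A^-2 * (12 + 129*d^2 + 69*d^4) = 69*A^6 + 405*A^2 + 684*A^-2 + 405*A^-6 + 69*A^-10
  A^-4 * (24*d + 78*d^3 + 18*d^5) = -18*A^6 - 168*A^2 - 438*A^-2 - 438*A^-6 - 168*A^-10 - 18*A^-14
  A^-6 * (19*d^2 + 24*d^4 + 2*d^6) = 2*A^6 + 36*A^2 + 145*A^-2 + 222*A^-6 + 145*A^-10 + 36*A^-14 + 2*A^-18
  A^-8 * (7*d^3 + 3*d^5) = -3*A^2 - 22*A^-2 - 51*A^-6 - 51*A^-10 - 22*A^-14 - 3*A^-18
  A^-10 * (d^4) = A^-2 + 4*A^-6 + 6*A^-10 + 4*A^-14 + A^-18
Summing the groups: <K> = A^14 + A^6 - A^-10
Normalise by the writhe: (-A^3)^(-w) = (-A^3)^(-10) = A^-30, so f(A) = A^-30 * <K> = A^-16 + A^-24 - A^-40.
Substitute A = t^(-1/4), i.e. A^e → t^(-e/4): V(t) = -t^10 + t^6 + t^4

Answer: -t^10 + t^6 + t^4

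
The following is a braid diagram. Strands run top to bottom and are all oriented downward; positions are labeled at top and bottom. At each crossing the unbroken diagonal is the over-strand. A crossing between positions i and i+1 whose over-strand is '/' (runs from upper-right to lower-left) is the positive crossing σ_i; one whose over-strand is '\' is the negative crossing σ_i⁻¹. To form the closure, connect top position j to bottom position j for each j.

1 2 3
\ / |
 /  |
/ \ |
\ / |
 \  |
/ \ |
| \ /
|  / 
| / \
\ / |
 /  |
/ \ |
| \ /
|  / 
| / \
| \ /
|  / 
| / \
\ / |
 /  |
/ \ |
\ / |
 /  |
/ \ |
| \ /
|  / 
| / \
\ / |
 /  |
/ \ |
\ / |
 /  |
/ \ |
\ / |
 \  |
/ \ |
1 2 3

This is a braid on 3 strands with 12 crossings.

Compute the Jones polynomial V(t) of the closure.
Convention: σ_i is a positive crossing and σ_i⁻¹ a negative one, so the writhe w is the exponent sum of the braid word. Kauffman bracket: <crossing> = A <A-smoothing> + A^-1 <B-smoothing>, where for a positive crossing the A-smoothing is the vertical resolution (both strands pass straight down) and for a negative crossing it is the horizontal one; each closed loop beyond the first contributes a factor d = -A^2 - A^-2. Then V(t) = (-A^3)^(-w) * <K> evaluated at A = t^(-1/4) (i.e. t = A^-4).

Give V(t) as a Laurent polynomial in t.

Reading the diagram top to bottom ('/'-over between positions i,i+1 = s_i, '\'-over = s_i^-1): braid word = s1 s1^-1 s2 s1 s2 s2 s1 s1 s2 s1 s1 s1^-1.
The presented braid s1 s1^-1 s2 s1 s2 s2 s1 s1 s2 s1 s1 s1^-1 on 3 strands reduces by inverse Markov moves (closure unchanged at each step):
  Deconjugate: the word is γ·β·γ⁻¹ with γ = s1 s1^-1 (prefix) and γ⁻¹ = s1 s1^-1 (suffix); strip both.
Reduced to β = s2 s1 s2 s2 s1 s1 s2 s1 on 3 strands, 8 crossings.
Compute on β:
Braid: s2 s1 s2 s2 s1 s1 s2 s1 on 3 strands, 8 crossings.
Writhe w = (#positive) - (#negative) = 8 - 0 = 8.
State-sum expansion of <K>. There are 2^8 = 256 states.
Smooth each crossing (0=||, 1=⌣⌢); contribution A^(Σ sign_k(1-2s_k)) * d^(L-1).
Tabulate the states by total A-exponent and number of loops L (A-exp: L × count):
  A^8: L=3 ×1
  A^6: L=2 ×8
  A^4: L=1 ×16, L=3 ×12
  A^2: L=2 ×48, L=4 ×8
  A^0: L=1 ×17, L=3 ×51, L=5 ×2
  A^-2: L=2 ×34, L=4 ×22
  A^-4: L=1 ×4, L=3 ×21, L=5 ×3
  A^-6: L=2 ×4, L=4 ×4
  A^-8: L=3 ×1
Each group contributes A^e * Σ count * d^(L-1):
Powers of d = -A^2 - A^-2: d^2 = A^4 + 2 + A^-4; d^3 = -A^6 - 3*A^2 - 3*A^-2 - A^-6; d^4 = A^8 + 4*A^4 + 6 + 4*A^-4 + A^-8.
  A^8 * (d^2) = A^12 + 2*A^8 + A^4
  A^6 * (8*d) = -8*A^8 - 8*A^4
  A^4 * (16 + 12*d^2) = 12*A^8 + 40*A^4 + 12
  A^2 * (48*d + 8*d^3) = -8*A^8 - 72*A^4 - 72 - 8*A^-4
  A^0 * (17 + 51*d^2 + 2*d^4) = 2*A^8 + 59*A^4 + 131 + 59*A^-4 + 2*A^-8
  A^-2 * (34*d + 22*d^3) = -22*A^4 - 100 - 100*A^-4 - 22*A^-8
  A^-4 * (4 + 21*d^2 + 3*d^4) = 3*A^4 + 33 + 64*A^-4 + 33*A^-8 + 3*A^-12
  A^-6 * (4*d + 4*d^3) = -4 - 16*A^-4 - 16*A^-8 - 4*A^-12
  A^-8 * (d^2) = A^-4 + 2*A^-8 + A^-12
Summing the groups: <K> = A^12 + A^4 - A^-8
Normalise by the writhe: (-A^3)^(-w) = (-A^3)^(-8) = A^-24, so f(A) = A^-24 * <K> = A^-12 + A^-20 - A^-32.
Substitute A = t^(-1/4), i.e. A^e → t^(-e/4): V(t) = -t^8 + t^5 + t^3

Answer: -t^8 + t^5 + t^3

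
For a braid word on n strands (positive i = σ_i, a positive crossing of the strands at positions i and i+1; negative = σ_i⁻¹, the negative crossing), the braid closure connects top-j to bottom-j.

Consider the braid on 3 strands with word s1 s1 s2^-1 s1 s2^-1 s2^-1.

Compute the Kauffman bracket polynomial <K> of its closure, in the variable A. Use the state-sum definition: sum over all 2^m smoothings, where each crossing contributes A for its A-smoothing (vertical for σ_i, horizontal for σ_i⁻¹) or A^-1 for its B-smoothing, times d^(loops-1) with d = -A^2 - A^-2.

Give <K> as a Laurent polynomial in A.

Braid: s1 s1 s2^-1 s1 s2^-1 s2^-1 on 3 strands, 6 crossings.
Writhe w = (#positive) - (#negative) = 3 - 3 = 0.
State-sum expansion of <K>. There are 2^6 = 64 states.
Smooth each crossing (0=||, 1=⌣⌢); contribution A^(Σ sign_k(1-2s_k)) * d^(L-1).
Tabulate the states by total A-exponent and number of loops L (A-exp: L × count):
  A^6: L=4 ×1
  A^4: L=3 ×6
  A^2: L=2 ×14, L=4 ×1
  A^0: L=1 ×13, L=3 ×7
  A^-2: L=2 ×14, L=4 ×1
  A^-4: L=3 ×6
  A^-6: L=4 ×1
Each group contributes A^e * Σ count * d^(L-1):
Powers of d = -A^2 - A^-2: d^2 = A^4 + 2 + A^-4; d^3 = -A^6 - 3*A^2 - 3*A^-2 - A^-6.
  A^6 * (d^3) = -A^12 - 3*A^8 - 3*A^4 - 1
  A^4 * (6*d^2) = 6*A^8 + 12*A^4 + 6
  A^2 * (14*d + d^3) = -A^8 - 17*A^4 - 17 - A^-4
  A^0 * (13 + 7*d^2) = 7*A^4 + 27 + 7*A^-4
  A^-2 * (14*d + d^3) = -A^4 - 17 - 17*A^-4 - A^-8
  A^-4 * (6*d^2) = 6 + 12*A^-4 + 6*A^-8
  A^-6 * (d^3) = -1 - 3*A^-4 - 3*A^-8 - A^-12
Summing the groups: <K> = -A^12 + 2*A^8 - 2*A^4 + 3 - 2*A^-4 + 2*A^-8 - A^-12

Answer: -A^12 + 2*A^8 - 2*A^4 + 3 - 2*A^-4 + 2*A^-8 - A^-12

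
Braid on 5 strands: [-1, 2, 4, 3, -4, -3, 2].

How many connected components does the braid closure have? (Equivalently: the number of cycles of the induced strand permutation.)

2

Derivation:
Track the strand permutation on 5 strands, starting from identity.
  step 1: s1^-1 swaps positions 1,2 -> [2 1 3 4 5]
  step 2: s2 swaps positions 2,3 -> [2 3 1 4 5]
  step 3: s4 swaps positions 4,5 -> [2 3 1 5 4]
  step 4: s3 swaps positions 3,4 -> [2 3 5 1 4]
  step 5: s4^-1 swaps positions 4,5 -> [2 3 5 4 1]
  step 6: s3^-1 swaps positions 3,4 -> [2 3 4 5 1]
  step 7: s2 swaps positions 2,3 -> [2 4 3 5 1]
Final permutation (position -> original strand): [2 4 3 5 1]
Closure components = cycle count of this permutation = 2.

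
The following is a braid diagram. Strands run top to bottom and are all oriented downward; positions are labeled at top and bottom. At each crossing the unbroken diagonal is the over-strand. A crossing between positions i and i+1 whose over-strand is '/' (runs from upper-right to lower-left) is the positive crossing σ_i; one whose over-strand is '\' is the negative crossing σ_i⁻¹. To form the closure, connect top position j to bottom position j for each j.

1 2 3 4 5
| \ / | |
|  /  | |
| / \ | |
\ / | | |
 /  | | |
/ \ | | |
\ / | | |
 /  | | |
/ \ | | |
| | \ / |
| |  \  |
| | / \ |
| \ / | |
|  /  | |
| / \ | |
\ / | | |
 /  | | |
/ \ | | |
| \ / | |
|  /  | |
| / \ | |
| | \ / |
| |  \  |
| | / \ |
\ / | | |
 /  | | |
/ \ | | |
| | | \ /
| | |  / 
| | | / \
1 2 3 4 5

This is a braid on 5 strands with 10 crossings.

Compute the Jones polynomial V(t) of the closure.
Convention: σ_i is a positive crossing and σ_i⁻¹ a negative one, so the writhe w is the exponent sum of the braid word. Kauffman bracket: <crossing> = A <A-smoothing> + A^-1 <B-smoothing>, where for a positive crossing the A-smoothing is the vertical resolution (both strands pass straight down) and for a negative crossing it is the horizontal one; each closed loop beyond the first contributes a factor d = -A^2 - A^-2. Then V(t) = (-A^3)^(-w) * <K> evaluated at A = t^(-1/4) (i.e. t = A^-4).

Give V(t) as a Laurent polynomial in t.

-t^7 + 2*t^6 - 2*t^5 + 2*t^4 - 2*t^3 + 2*t^2 - t + 1

Derivation:
Reading the diagram top to bottom ('/'-over between positions i,i+1 = s_i, '\'-over = s_i^-1): braid word = s2 s1 s1 s3^-1 s2 s1 s2 s3^-1 s1 s4.
The presented braid s2 s1 s1 s3^-1 s2 s1 s2 s3^-1 s1 s4 on 5 strands reduces by inverse Markov moves (closure unchanged at each step):
  Destabilize: the word has the form β·s4 where s4 occurs only as the final letter (β ∈ B_4); drop it and the last strand → 4 strands.
Reduced to β = s2 s1 s1 s3^-1 s2 s1 s2 s3^-1 s1 on 4 strands, 9 crossings.
Compute on β:
Braid: s2 s1 s1 s3^-1 s2 s1 s2 s3^-1 s1 on 4 strands, 9 crossings.
Writhe w = (#positive) - (#negative) = 7 - 2 = 5.
State-sum expansion of <K>. There are 2^9 = 512 states.
Each crossing splits two ways (0=vertical, 1=horizontal). The state's weight is A^(#A-smoothings - #B-smoothings) * d^(loops - 1).
Tabulate the states by total A-exponent and number of loops L (A-exp: L × count):
  A^9: L=4 ×1
  A^7: L=3 ×9
  A^5: L=2 ×28, L=4 ×8
  A^3: L=1 ×32, L=3 ×48, L=5 ×4
  A^1: L=2 ×91, L=4 ×34, L=6 ×1
  A^-1: L=1 ×23, L=3 ×92, L=5 ×11
  A^-3: L=2 ×43, L=4 ×40, L=6 ×1
  A^-5: L=1 ×4, L=3 ×26, L=5 ×6
  A^-7: L=2 ×4, L=4 ×5
  A^-9: L=3 ×1
Each group contributes A^e * Σ count * d^(L-1):
Powers of d = -A^2 - A^-2: d^2 = A^4 + 2 + A^-4; d^3 = -A^6 - 3*A^2 - 3*A^-2 - A^-6; d^4 = A^8 + 4*A^4 + 6 + 4*A^-4 + A^-8; d^5 = -A^10 - 5*A^6 - 10*A^2 - 10*A^-2 - 5*A^-6 - A^-10.
  A^9 * (d^3) = -A^15 - 3*A^11 - 3*A^7 - A^3
  A^7 * (9*d^2) = 9*A^11 + 18*A^7 + 9*A^3
  A^5 * (28*d + 8*d^3) = -8*A^11 - 52*A^7 - 52*A^3 - 8*A^-1
  A^3 * (32 + 48*d^2 + 4*d^4) = 4*A^11 + 64*A^7 + 152*A^3 + 64*A^-1 + 4*A^-5
  A^1 * (91*d + 34*d^3 + d^5) = -A^11 - 39*A^7 - 203*A^3 - 203*A^-1 - 39*A^-5 - A^-9
  A^-1 * (23 + 92*d^2 + 11*d^4) = 11*A^7 + 136*A^3 + 273*A^-1 + 136*A^-5 + 11*A^-9
  A^-3 * (43*d + 40*d^3 + d^5) = -A^7 - 45*A^3 - 173*A^-1 - 173*A^-5 - 45*A^-9 - A^-13
  A^-5 * (4 + 26*d^2 + 6*d^4) = 6*A^3 + 50*A^-1 + 92*A^-5 + 50*A^-9 + 6*A^-13
  A^-7 * (4*d + 5*d^3) = -5*A^-1 - 19*A^-5 - 19*A^-9 - 5*A^-13
  A^-9 * (d^2) = A^-5 + 2*A^-9 + A^-13
Summing the groups: <K> = -A^15 + A^11 - 2*A^7 + 2*A^3 - 2*A^-1 + 2*A^-5 - 2*A^-9 + A^-13
Normalise by the writhe: (-A^3)^(-w) = (-A^3)^(-5) = -A^-15, so f(A) = -A^-15 * <K> = 1 - A^-4 + 2*A^-8 - 2*A^-12 + 2*A^-16 - 2*A^-20 + 2*A^-24 - A^-28.
Substitute A = t^(-1/4), i.e. A^e → t^(-e/4): V(t) = -t^7 + 2*t^6 - 2*t^5 + 2*t^4 - 2*t^3 + 2*t^2 - t + 1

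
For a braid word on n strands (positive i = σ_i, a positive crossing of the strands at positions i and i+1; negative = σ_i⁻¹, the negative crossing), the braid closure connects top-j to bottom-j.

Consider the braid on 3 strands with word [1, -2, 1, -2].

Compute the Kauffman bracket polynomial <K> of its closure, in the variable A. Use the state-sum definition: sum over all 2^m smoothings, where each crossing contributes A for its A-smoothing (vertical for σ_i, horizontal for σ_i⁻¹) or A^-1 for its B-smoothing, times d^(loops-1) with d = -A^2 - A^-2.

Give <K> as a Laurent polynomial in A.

Braid: s1 s2^-1 s1 s2^-1 on 3 strands, 4 crossings.
Writhe w = (#positive) - (#negative) = 2 - 2 = 0.
Enumerate smoothing states for the bracket polynomial. There are 2^4 = 16 states.
Each crossing splits two ways (0=vertical, 1=horizontal). The state's weight is A^(#A-smoothings - #B-smoothings) * d^(loops - 1).
  state 0000: A-exp=+0, loops=3, term = A^0 * d^2
  state 0001: A-exp=+2, loops=2, term = A^2 * d^1
  state 0010: A-exp=-2, loops=2, term = A^-2 * d^1
  state 0011: A-exp=+0, loops=1, term = A^0 * d^0
  state 0100: A-exp=+2, loops=2, term = A^2 * d^1
  state 0101: A-exp=+4, loops=3, term = A^4 * d^2
  state 0110: A-exp=+0, loops=1, term = A^0 * d^0
  state 0111: A-exp=+2, loops=2, term = A^2 * d^1
  state 1000: A-exp=-2, loops=2, term = A^-2 * d^1
  state 1001: A-exp=+0, loops=1, term = A^0 * d^0
  state 1010: A-exp=-4, loops=3, term = A^-4 * d^2
  state 1011: A-exp=-2, loops=2, term = A^-2 * d^1
  state 1100: A-exp=+0, loops=1, term = A^0 * d^0
  state 1101: A-exp=+2, loops=2, term = A^2 * d^1
  state 1110: A-exp=-2, loops=2, term = A^-2 * d^1
  state 1111: A-exp=+0, loops=1, term = A^0 * d^0
Collect the terms by A-exponent (count of states per loop number):
Powers of d = -A^2 - A^-2: d^2 = A^4 + 2 + A^-4.
  A^4 * (d^2) = A^8 + 2*A^4 + 1
  A^2 * (4*d) = -4*A^4 - 4
  A^0 * (5 + d^2) = A^4 + 7 + A^-4
  A^-2 * (4*d) = -4 - 4*A^-4
  A^-4 * (d^2) = 1 + 2*A^-4 + A^-8
Summing the groups: <K> = A^8 - A^4 + 1 - A^-4 + A^-8

Answer: A^8 - A^4 + 1 - A^-4 + A^-8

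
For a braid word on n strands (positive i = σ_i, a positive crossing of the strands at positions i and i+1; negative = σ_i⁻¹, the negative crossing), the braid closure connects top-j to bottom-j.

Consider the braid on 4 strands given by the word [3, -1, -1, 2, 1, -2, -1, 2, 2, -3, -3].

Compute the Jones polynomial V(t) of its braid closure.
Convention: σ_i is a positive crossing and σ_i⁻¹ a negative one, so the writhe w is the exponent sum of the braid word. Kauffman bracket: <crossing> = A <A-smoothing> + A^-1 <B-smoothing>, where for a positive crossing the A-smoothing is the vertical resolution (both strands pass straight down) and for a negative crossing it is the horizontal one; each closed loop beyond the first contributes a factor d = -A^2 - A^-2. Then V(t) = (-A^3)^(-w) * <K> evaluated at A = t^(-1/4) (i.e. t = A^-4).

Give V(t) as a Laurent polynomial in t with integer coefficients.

The presented braid s3 s1^-1 s1^-1 s2 s1 s2^-1 s1^-1 s2 s2 s3^-1 s3^-1 on 4 strands reduces by inverse Markov moves (closure unchanged at each step):
  Deconjugate: the word is γ·β·γ⁻¹ with γ = s3 (prefix) and γ⁻¹ = s3^-1 (suffix); strip both.
  Destabilize: the word has the form β·s3^-1 where s3^-1 occurs only as the final letter (β ∈ B_3); drop it and the last strand → 3 strands.
Reduced to β = s1^-1 s1^-1 s2 s1 s2^-1 s1^-1 s2 s2 on 3 strands, 8 crossings.
Compute on β:
Braid: s1^-1 s1^-1 s2 s1 s2^-1 s1^-1 s2 s2 on 3 strands, 8 crossings.
Writhe w = (#positive) - (#negative) = 4 - 4 = 0.
State-sum expansion of <K>. There are 2^8 = 256 states.
Smooth each crossing (0=||, 1=⌣⌢); contribution A^(Σ sign_k(1-2s_k)) * d^(L-1).
Tabulate the states by total A-exponent and number of loops L (A-exp: L × count):
  A^8: L=3 ×1
  A^6: L=2 ×5, L=4 ×3
  A^4: L=1 ×7, L=3 ×20, L=5 ×1
  A^2: L=2 ×42, L=4 ×14
  A^0: L=1 ×23, L=3 ×44, L=5 ×3
  A^-2: L=2 ×42, L=4 ×14
  A^-4: L=1 ×7, L=3 ×20, L=5 ×1
  A^-6: L=2 ×5, L=4 ×3
  A^-8: L=3 ×1
Each group contributes A^e * Σ count * d^(L-1):
Powers of d = -A^2 - A^-2: d^2 = A^4 + 2 + A^-4; d^3 = -A^6 - 3*A^2 - 3*A^-2 - A^-6; d^4 = A^8 + 4*A^4 + 6 + 4*A^-4 + A^-8.
  A^8 * (d^2) = A^12 + 2*A^8 + A^4
  A^6 * (5*d + 3*d^3) = -3*A^12 - 14*A^8 - 14*A^4 - 3
  A^4 * (7 + 20*d^2 + d^4) = A^12 + 24*A^8 + 53*A^4 + 24 + A^-4
  A^2 * (42*d + 14*d^3) = -14*A^8 - 84*A^4 - 84 - 14*A^-4
  A^0 * (23 + 44*d^2 + 3*d^4) = 3*A^8 + 56*A^4 + 129 + 56*A^-4 + 3*A^-8
  A^-2 * (42*d + 14*d^3) = -14*A^4 - 84 - 84*A^-4 - 14*A^-8
  A^-4 * (7 + 20*d^2 + d^4) = A^4 + 24 + 53*A^-4 + 24*A^-8 + A^-12
  A^-6 * (5*d + 3*d^3) = -3 - 14*A^-4 - 14*A^-8 - 3*A^-12
  A^-8 * (d^2) = A^-4 + 2*A^-8 + A^-12
Summing the groups: <K> = -A^12 + A^8 - A^4 + 3 - A^-4 + A^-8 - A^-12
Normalise by the writhe: (-A^3)^(-w) = (-A^3)^(0) = 1, so f(A) = 1 * <K> = -A^12 + A^8 - A^4 + 3 - A^-4 + A^-8 - A^-12.
Substitute A = t^(-1/4), i.e. A^e → t^(-e/4): V(t) = -t^3 + t^2 - t + 3 - t^-1 + t^-2 - t^-3

Answer: -t^3 + t^2 - t + 3 - t^-1 + t^-2 - t^-3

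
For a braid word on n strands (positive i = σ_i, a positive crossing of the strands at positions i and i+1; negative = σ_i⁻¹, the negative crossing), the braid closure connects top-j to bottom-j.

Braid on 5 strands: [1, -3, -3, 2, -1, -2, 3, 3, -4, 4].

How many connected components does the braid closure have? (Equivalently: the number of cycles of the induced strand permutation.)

3

Derivation:
Track the strand permutation on 5 strands, starting from identity.
  step 1: s1 swaps positions 1,2 -> [2 1 3 4 5]
  step 2: s3^-1 swaps positions 3,4 -> [2 1 4 3 5]
  step 3: s3^-1 swaps positions 3,4 -> [2 1 3 4 5]
  step 4: s2 swaps positions 2,3 -> [2 3 1 4 5]
  step 5: s1^-1 swaps positions 1,2 -> [3 2 1 4 5]
  step 6: s2^-1 swaps positions 2,3 -> [3 1 2 4 5]
  step 7: s3 swaps positions 3,4 -> [3 1 4 2 5]
  step 8: s3 swaps positions 3,4 -> [3 1 2 4 5]
  step 9: s4^-1 swaps positions 4,5 -> [3 1 2 5 4]
  step 10: s4 swaps positions 4,5 -> [3 1 2 4 5]
Final permutation (position -> original strand): [3 1 2 4 5]
Closure components = cycle count of this permutation = 3.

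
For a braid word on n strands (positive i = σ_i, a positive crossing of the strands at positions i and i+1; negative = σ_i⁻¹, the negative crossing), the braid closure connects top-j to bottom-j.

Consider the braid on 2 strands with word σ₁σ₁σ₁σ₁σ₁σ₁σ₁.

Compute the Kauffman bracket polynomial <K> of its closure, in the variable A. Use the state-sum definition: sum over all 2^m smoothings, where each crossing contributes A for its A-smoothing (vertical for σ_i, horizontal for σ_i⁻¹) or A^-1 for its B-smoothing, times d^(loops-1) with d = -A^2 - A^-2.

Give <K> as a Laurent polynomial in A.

Braid: s1 s1 s1 s1 s1 s1 s1 on 2 strands, 7 crossings.
Writhe w = (#positive) - (#negative) = 7 - 0 = 7.
State-sum expansion of <K>. There are 2^7 = 128 states.
Smooth each crossing (0=||, 1=⌣⌢); contribution A^(Σ sign_k(1-2s_k)) * d^(L-1).
Tabulate the states by total A-exponent and number of loops L (A-exp: L × count):
  A^7: L=2 ×1
  A^5: L=1 ×7
  A^3: L=2 ×21
  A^1: L=3 ×35
  A^-1: L=4 ×35
  A^-3: L=5 ×21
  A^-5: L=6 ×7
  A^-7: L=7 ×1
Each group contributes A^e * Σ count * d^(L-1):
Powers of d = -A^2 - A^-2: d^2 = A^4 + 2 + A^-4; d^3 = -A^6 - 3*A^2 - 3*A^-2 - A^-6; d^4 = A^8 + 4*A^4 + 6 + 4*A^-4 + A^-8; d^5 = -A^10 - 5*A^6 - 10*A^2 - 10*A^-2 - 5*A^-6 - A^-10; d^6 = A^12 + 6*A^8 + 15*A^4 + 20 + 15*A^-4 + 6*A^-8 + A^-12.
  A^7 * (d) = -A^9 - A^5
  A^5 * (7) = 7*A^5
  A^3 * (21*d) = -21*A^5 - 21*A
  A^1 * (35*d^2) = 35*A^5 + 70*A + 35*A^-3
  A^-1 * (35*d^3) = -35*A^5 - 105*A - 105*A^-3 - 35*A^-7
  A^-3 * (21*d^4) = 21*A^5 + 84*A + 126*A^-3 + 84*A^-7 + 21*A^-11
  A^-5 * (7*d^5) = -7*A^5 - 35*A - 70*A^-3 - 70*A^-7 - 35*A^-11 - 7*A^-15
  A^-7 * (d^6) = A^5 + 6*A + 15*A^-3 + 20*A^-7 + 15*A^-11 + 6*A^-15 + A^-19
Summing the groups: <K> = -A^9 - A + A^-3 - A^-7 + A^-11 - A^-15 + A^-19

Answer: -A^9 - A + A^-3 - A^-7 + A^-11 - A^-15 + A^-19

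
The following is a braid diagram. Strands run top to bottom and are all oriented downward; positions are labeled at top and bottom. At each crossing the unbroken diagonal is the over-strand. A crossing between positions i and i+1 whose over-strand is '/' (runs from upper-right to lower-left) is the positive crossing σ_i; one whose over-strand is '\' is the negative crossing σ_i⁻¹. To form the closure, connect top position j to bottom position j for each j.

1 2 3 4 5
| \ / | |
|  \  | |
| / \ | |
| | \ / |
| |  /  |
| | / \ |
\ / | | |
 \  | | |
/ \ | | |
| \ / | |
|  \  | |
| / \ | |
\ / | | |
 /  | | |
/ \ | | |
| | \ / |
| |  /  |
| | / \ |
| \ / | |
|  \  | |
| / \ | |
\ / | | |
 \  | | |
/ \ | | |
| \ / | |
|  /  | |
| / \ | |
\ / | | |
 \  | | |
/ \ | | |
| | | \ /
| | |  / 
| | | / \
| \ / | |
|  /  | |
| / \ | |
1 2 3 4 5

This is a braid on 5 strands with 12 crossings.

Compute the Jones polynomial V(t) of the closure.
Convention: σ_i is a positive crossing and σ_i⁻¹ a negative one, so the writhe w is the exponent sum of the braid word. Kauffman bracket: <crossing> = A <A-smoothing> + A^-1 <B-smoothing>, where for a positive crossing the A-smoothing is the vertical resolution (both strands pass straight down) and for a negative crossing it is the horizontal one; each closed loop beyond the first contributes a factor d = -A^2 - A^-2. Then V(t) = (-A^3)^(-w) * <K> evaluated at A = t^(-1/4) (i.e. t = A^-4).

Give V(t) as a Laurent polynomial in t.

Reading the diagram top to bottom ('/'-over between positions i,i+1 = s_i, '\'-over = s_i^-1): braid word = s2^-1 s3 s1^-1 s2^-1 s1 s3 s2^-1 s1^-1 s2 s1^-1 s4 s2.
The presented braid s2^-1 s3 s1^-1 s2^-1 s1 s3 s2^-1 s1^-1 s2 s1^-1 s4 s2 on 5 strands reduces by inverse Markov moves (closure unchanged at each step):
  Deconjugate: the word is γ·β·γ⁻¹ with γ = s2^-1 (prefix) and γ⁻¹ = s2 (suffix); strip both.
  Destabilize: the word has the form β·s4 where s4 occurs only as the final letter (β ∈ B_4); drop it and the last strand → 4 strands.
Reduced to β = s3 s1^-1 s2^-1 s1 s3 s2^-1 s1^-1 s2 s1^-1 on 4 strands, 9 crossings.
Compute on β:
Braid: s3 s1^-1 s2^-1 s1 s3 s2^-1 s1^-1 s2 s1^-1 on 4 strands, 9 crossings.
Writhe w = (#positive) - (#negative) = 4 - 5 = -1.
State-sum expansion of <K>. There are 2^9 = 512 states.
Each crossing splits two ways (0=vertical, 1=horizontal). The state's weight is A^(#A-smoothings - #B-smoothings) * d^(loops - 1).
Tabulate the states by total A-exponent and number of loops L (A-exp: L × count):
  A^9: L=5 ×1
  A^7: L=4 ×9
  A^5: L=3 ×32, L=5 ×4
  A^3: L=2 ×53, L=4 ×30, L=6 ×1
  A^1: L=1 ×35, L=3 ×80, L=5 ×11
  A^-1: L=2 ×86, L=4 ×39, L=6 ×1
  A^-3: L=1 ×21, L=3 ×58, L=5 ×5
  A^-5: L=2 ×26, L=4 ×10
  A^-7: L=1 ×3, L=3 ×6
  A^-9: L=2 ×1
Each group contributes A^e * Σ count * d^(L-1):
Powers of d = -A^2 - A^-2: d^2 = A^4 + 2 + A^-4; d^3 = -A^6 - 3*A^2 - 3*A^-2 - A^-6; d^4 = A^8 + 4*A^4 + 6 + 4*A^-4 + A^-8; d^5 = -A^10 - 5*A^6 - 10*A^2 - 10*A^-2 - 5*A^-6 - A^-10.
  A^9 * (d^4) = A^17 + 4*A^13 + 6*A^9 + 4*A^5 + A
  A^7 * (9*d^3) = -9*A^13 - 27*A^9 - 27*A^5 - 9*A
  A^5 * (32*d^2 + 4*d^4) = 4*A^13 + 48*A^9 + 88*A^5 + 48*A + 4*A^-3
  A^3 * (53*d + 30*d^3 + d^5) = -A^13 - 35*A^9 - 153*A^5 - 153*A - 35*A^-3 - A^-7
  A^1 * (35 + 80*d^2 + 11*d^4) = 11*A^9 + 124*A^5 + 261*A + 124*A^-3 + 11*A^-7
  A^-1 * (86*d + 39*d^3 + d^5) = -A^9 - 44*A^5 - 213*A - 213*A^-3 - 44*A^-7 - A^-11
  A^-3 * (21 + 58*d^2 + 5*d^4) = 5*A^5 + 78*A + 167*A^-3 + 78*A^-7 + 5*A^-11
  A^-5 * (26*d + 10*d^3) = -10*A - 56*A^-3 - 56*A^-7 - 10*A^-11
  A^-7 * (3 + 6*d^2) = 6*A^-3 + 15*A^-7 + 6*A^-11
  A^-9 * (d) = -A^-7 - A^-11
Summing the groups: <K> = A^17 - 2*A^13 + 2*A^9 - 3*A^5 + 3*A - 3*A^-3 + 2*A^-7 - A^-11
Normalise by the writhe: (-A^3)^(-w) = (-A^3)^(1) = -A^3, so f(A) = -A^3 * <K> = -A^20 + 2*A^16 - 2*A^12 + 3*A^8 - 3*A^4 + 3 - 2*A^-4 + A^-8.
Substitute A = t^(-1/4), i.e. A^e → t^(-e/4): V(t) = t^2 - 2*t + 3 - 3*t^-1 + 3*t^-2 - 2*t^-3 + 2*t^-4 - t^-5

Answer: t^2 - 2*t + 3 - 3*t^-1 + 3*t^-2 - 2*t^-3 + 2*t^-4 - t^-5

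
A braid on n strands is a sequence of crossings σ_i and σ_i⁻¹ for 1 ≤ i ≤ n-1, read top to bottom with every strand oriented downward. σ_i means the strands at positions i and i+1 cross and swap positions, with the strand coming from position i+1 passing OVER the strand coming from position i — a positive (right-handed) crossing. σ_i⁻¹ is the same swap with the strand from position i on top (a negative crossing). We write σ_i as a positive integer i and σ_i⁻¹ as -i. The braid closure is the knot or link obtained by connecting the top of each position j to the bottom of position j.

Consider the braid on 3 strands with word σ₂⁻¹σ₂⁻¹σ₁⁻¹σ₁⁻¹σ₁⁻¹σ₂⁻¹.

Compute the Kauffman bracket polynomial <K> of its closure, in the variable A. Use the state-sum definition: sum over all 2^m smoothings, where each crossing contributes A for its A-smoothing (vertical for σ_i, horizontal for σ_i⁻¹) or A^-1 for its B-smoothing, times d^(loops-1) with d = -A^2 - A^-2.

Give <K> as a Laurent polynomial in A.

A^14 - 2*A^10 + A^6 - 2*A^2 + 2*A^-2 + A^-10

Derivation:
Braid: s2^-1 s2^-1 s1^-1 s1^-1 s1^-1 s2^-1 on 3 strands, 6 crossings.
Writhe w = (#positive) - (#negative) = 0 - 6 = -6.
Computing the Kauffman bracket via state sum. There are 2^6 = 64 states.
Each crossing splits two ways (0=vertical, 1=horizontal). The state's weight is A^(#A-smoothings - #B-smoothings) * d^(loops - 1).
Tabulate the states by total A-exponent and number of loops L (A-exp: L × count):
  A^6: L=5 ×1
  A^4: L=4 ×6
  A^2: L=3 ×15
  A^0: L=2 ×18, L=4 ×2
  A^-2: L=1 ×9, L=3 ×6
  A^-4: L=2 ×6
  A^-6: L=3 ×1
Each group contributes A^e * Σ count * d^(L-1):
Powers of d = -A^2 - A^-2: d^2 = A^4 + 2 + A^-4; d^3 = -A^6 - 3*A^2 - 3*A^-2 - A^-6; d^4 = A^8 + 4*A^4 + 6 + 4*A^-4 + A^-8.
  A^6 * (d^4) = A^14 + 4*A^10 + 6*A^6 + 4*A^2 + A^-2
  A^4 * (6*d^3) = -6*A^10 - 18*A^6 - 18*A^2 - 6*A^-2
  A^2 * (15*d^2) = 15*A^6 + 30*A^2 + 15*A^-2
  A^0 * (18*d + 2*d^3) = -2*A^6 - 24*A^2 - 24*A^-2 - 2*A^-6
  A^-2 * (9 + 6*d^2) = 6*A^2 + 21*A^-2 + 6*A^-6
  A^-4 * (6*d) = -6*A^-2 - 6*A^-6
  A^-6 * (d^2) = A^-2 + 2*A^-6 + A^-10
Summing the groups: <K> = A^14 - 2*A^10 + A^6 - 2*A^2 + 2*A^-2 + A^-10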